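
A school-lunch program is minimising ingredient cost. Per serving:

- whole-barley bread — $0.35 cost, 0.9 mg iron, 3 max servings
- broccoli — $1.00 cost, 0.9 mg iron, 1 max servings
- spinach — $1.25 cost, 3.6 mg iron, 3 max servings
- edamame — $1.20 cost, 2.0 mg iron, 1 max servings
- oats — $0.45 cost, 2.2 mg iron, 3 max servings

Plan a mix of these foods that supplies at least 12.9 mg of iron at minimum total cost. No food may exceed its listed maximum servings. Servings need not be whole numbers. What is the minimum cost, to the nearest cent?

$3.54

Cost per mg of iron: oats $0.2045, spinach $0.3472, whole-barley bread $0.3889, edamame $0.6000, broccoli $1.1111.
Take 3 servings of oats: +6.6 mg iron for $1.35 (total $1.35, still need 6.3 mg).
Take 1.75 servings of spinach: +6.3 mg iron for $2.19 (total $3.54, still need 0.0 mg).
Greedy by cheapest-per-mg is optimal for a single linear constraint, so the minimum cost is $3.54.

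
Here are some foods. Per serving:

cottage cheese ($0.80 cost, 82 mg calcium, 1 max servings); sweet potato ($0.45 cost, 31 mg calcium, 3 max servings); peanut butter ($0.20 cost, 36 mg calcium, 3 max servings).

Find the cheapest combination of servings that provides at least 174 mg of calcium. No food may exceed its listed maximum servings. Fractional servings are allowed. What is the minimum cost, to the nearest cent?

$1.24

Cost per mg of calcium: peanut butter $0.0056, cottage cheese $0.0098, sweet potato $0.0145.
Take 3 servings of peanut butter: +108.0 mg calcium for $0.60 (total $0.60, still need 66.0 mg).
Take 0.8049 servings of cottage cheese: +66.0 mg calcium for $0.64 (total $1.24, still need 0.0 mg).
Filling from the cheapest source first is optimal under one linear minimum: $1.24.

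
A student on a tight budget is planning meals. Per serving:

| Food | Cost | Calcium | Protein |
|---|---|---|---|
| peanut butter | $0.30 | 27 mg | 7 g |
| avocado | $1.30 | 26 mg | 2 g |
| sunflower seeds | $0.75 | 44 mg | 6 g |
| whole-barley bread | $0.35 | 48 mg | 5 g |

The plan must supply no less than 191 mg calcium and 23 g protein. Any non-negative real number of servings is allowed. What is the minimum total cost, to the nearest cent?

The cheapest plan sits at a corner of the feasible region — with two constraints it uses at most two foods.
peanut butter only: max(191/27, 23/7) = 7.074 servings → $2.12.
avocado only: max(191/26, 23/2) = 11.5 servings → $14.95.
sunflower seeds only: max(191/44, 23/6) = 4.341 servings → $3.26.
whole-barley bread only: max(191/48, 23/5) = 4.6 servings → $1.61.
peanut butter + avocado with both tight: 1.688 servings and 5.594 servings → $7.78.
peanut butter + sunflower seeds: the both-tight solution has a negative serving — not a feasible corner.
peanut butter + whole-barley bread with both tight: 0.7413 servings and 3.562 servings → $1.47.
avocado + sunflower seeds with both tight: 1.971 servings and 3.176 servings → $4.94.
avocado + whole-barley bread: the both-tight solution has a negative serving — not a feasible corner.
sunflower seeds + whole-barley bread with both tight: 2.191 servings and 1.971 servings → $2.33.
So the least-cost plan costs $1.47.

$1.47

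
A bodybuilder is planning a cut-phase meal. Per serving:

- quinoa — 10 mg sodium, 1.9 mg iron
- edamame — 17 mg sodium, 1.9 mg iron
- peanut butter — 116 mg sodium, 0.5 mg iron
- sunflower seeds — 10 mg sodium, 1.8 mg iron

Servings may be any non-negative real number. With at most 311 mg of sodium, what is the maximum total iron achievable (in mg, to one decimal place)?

Iron per mg sodium: quinoa 0.19, sunflower seeds 0.18, edamame 0.1118, peanut butter 0.00431.
With no serving limits, spend the whole sodium allowance on quinoa: 311 mg / 10 mg × 1.9 mg = 59.1 mg.

59.1 mg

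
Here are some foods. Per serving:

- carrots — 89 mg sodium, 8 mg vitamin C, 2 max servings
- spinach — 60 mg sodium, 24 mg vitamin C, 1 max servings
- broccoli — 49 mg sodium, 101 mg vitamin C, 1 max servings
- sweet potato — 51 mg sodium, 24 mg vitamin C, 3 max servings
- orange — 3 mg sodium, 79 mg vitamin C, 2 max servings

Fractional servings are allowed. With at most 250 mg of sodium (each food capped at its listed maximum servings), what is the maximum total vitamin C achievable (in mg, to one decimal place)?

347.8 mg

Vitamin C per mg sodium: orange 26.33, broccoli 2.061, sweet potato 0.4706, spinach 0.4, carrots 0.08989.
Take 2 servings of orange: uses 6 mg sodium, +158.0 mg vitamin C (running total 158.0 mg).
Take 1 serving of broccoli: uses 49 mg sodium, +101.0 mg vitamin C (running total 259.0 mg).
Take 3 servings of sweet potato: uses 153 mg sodium, +72.0 mg vitamin C (running total 331.0 mg).
Take 0.7 servings of spinach: uses 42 mg sodium, +16.8 mg vitamin C (running total 347.8 mg).
Filling greedily by vitamin C-per-mg sodium is optimal for one linear limit, giving 347.8 mg.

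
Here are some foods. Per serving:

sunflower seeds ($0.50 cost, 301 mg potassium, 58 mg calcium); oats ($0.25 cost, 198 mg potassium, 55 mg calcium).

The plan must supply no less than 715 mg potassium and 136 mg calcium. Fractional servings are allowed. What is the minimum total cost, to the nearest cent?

This is a tiny linear program; its minimum lies at a vertex of the feasible set. List the vertices and price them.
sunflower seeds only: max(715/301, 136/58) = 2.375 servings → $1.19.
oats only: max(715/198, 136/55) = 3.611 servings → $0.90.
sunflower seeds + oats with both targets exact would need a negative amount; discard.
Cheapest feasible corner: $0.90.

$0.90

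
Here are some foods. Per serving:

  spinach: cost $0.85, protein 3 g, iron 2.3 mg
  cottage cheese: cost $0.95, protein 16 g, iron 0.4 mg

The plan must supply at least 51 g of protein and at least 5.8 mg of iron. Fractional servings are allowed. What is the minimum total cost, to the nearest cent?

$4.39

Compare the cost at each extreme point of the feasible region.
spinach only: max(51/3, 5.8/2.3) = 17 servings → $14.45.
cottage cheese only: max(51/16, 5.8/0.4) = 14.5 servings → $13.78.
spinach + cottage cheese with both tight: 2.034 servings and 2.806 servings → $4.39.
The minimum over all feasible corners is $4.39.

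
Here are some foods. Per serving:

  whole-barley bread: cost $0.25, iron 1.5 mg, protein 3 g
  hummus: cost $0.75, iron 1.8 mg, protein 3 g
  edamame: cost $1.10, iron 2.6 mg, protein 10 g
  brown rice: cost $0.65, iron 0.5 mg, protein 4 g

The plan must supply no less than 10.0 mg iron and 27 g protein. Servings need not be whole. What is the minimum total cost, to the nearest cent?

Two binding constraints pin down two serving amounts, so the optimal mix uses at most two foods. The candidates are each food alone (scaled to the tighter of iron/protein) and each pair with both constraints tight.
whole-barley bread only: max(10.0/1.5, 27/3) = 9 servings → $2.25.
hummus only: max(10.0/1.8, 27/3) = 9 servings → $6.75.
edamame only: max(10.0/2.6, 27/10) = 3.846 servings → $4.23.
brown rice only: max(10.0/0.5, 27/4) = 20 servings → $13.00.
whole-barley bread + hummus: the both-tight solution has a negative serving — not a feasible corner.
whole-barley bread + edamame with both tight: 4.139 servings and 1.458 servings → $2.64.
whole-barley bread + brown rice with both tight: 5.889 servings and 2.333 servings → $2.99.
hummus + edamame with both tight: 2.922 servings and 1.824 servings → $4.20.
hummus + brown rice with both tight: 4.649 servings and 3.263 servings → $5.61.
edamame + brown rice with both targets exact would need a negative amount; discard.
The minimum over all feasible corners is $2.25.

$2.25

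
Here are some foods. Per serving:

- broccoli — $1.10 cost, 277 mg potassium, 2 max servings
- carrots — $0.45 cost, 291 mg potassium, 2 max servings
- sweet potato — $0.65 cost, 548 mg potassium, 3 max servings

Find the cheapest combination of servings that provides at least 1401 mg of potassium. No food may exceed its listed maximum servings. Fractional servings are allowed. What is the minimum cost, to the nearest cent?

$1.66

Cost per mg of potassium: sweet potato $0.0012, carrots $0.0015, broccoli $0.0040.
Take 2.557 servings of sweet potato: +1401.0 mg potassium for $1.66 (total $1.66, still need 0.0 mg).
Greedy by cheapest-per-mg is optimal for a single linear constraint, so the minimum cost is $1.66.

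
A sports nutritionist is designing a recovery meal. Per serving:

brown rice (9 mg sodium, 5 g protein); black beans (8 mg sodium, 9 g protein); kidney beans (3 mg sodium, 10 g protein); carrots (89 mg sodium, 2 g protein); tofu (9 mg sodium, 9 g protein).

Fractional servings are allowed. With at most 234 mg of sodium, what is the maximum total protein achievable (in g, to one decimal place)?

Protein per mg sodium: kidney beans 3.333, black beans 1.125, tofu 1, brown rice 0.5556, carrots 0.02247.
With no serving limits, spend the whole sodium allowance on kidney beans: 234 mg / 3 mg × 10 g = 780.0 g.

780.0 g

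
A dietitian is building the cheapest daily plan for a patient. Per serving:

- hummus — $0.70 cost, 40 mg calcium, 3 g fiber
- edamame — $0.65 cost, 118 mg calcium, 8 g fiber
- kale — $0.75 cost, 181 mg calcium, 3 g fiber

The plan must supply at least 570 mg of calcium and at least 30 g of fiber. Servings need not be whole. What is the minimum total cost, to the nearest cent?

$2.91

For a min-cost LP with two ≥-constraints, a basic feasible solution has at most two positive variables.
hummus only: max(570/40, 30/3) = 14.25 servings → $9.97.
edamame only: max(570/118, 30/8) = 4.831 servings → $3.14.
kale only: max(570/181, 30/3) = 10 servings → $7.50.
hummus + edamame with both targets exact would need a negative amount; discard.
hummus + kale with both tight: 8.794 servings and 1.206 servings → $7.06.
edamame + kale with both tight: 3.4 servings and 0.9324 servings → $2.91.
The minimum over all feasible corners is $2.91.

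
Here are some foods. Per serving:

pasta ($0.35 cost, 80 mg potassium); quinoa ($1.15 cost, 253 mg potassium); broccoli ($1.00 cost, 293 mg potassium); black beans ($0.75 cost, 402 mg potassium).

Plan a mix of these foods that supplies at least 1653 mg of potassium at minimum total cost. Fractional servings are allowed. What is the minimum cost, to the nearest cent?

Cost per mg of potassium: black beans $0.0019, broccoli $0.0034, pasta $0.0044, quinoa $0.0045.
With no serving limits, use only black beans: 1653 mg / 402 mg = 4.112 servings × $0.75 = $3.08.

$3.08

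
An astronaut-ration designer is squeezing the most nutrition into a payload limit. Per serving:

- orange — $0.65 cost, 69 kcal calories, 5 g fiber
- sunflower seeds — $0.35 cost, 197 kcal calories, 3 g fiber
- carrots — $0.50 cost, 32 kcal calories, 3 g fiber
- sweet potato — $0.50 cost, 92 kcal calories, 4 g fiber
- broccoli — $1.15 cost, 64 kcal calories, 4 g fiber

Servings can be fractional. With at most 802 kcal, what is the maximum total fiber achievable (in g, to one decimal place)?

Fiber per kcal: carrots 0.09375, orange 0.07246, broccoli 0.0625, sweet potato 0.04348, sunflower seeds 0.01523.
With no serving limits, spend the whole calories allowance on carrots: 802 kcal / 32 kcal × 3 g = 75.2 g.

75.2 g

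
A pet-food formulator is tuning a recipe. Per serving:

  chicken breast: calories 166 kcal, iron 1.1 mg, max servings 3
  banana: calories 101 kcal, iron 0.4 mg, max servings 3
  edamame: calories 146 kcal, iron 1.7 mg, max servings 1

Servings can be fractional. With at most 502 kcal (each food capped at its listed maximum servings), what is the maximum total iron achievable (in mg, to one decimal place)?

Iron per kcal: edamame 0.01164, chicken breast 0.006627, banana 0.00396.
Take 1 serving of edamame: uses 146 kcal, +1.7 mg iron (running total 1.7 mg).
Take 2.145 servings of chicken breast: uses 356 kcal, +2.4 mg iron (running total 4.1 mg).
Greedy by best ratio exhausts the calories allowance optimally: 4.1 mg.

4.1 mg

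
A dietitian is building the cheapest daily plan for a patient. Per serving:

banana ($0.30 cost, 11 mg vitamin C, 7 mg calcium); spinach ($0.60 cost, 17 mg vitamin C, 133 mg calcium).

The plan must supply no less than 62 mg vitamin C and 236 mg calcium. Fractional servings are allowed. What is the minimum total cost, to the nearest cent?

banana only: max(62/11, 236/7) = 33.71 servings → $10.11.
spinach only: max(62/17, 236/133) = 3.647 servings → $2.19.
banana + spinach with both tight: 3.15 servings and 1.609 servings → $1.91.
So the least-cost plan costs $1.91.

$1.91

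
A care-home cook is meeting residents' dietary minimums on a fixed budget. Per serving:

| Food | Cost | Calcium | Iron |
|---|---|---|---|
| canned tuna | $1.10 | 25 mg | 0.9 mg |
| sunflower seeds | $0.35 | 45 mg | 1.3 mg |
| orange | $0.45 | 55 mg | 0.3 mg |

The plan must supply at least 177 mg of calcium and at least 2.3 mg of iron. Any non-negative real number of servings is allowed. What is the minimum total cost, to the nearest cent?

$1.38

Check every corner: each single food scaled to meet both minima, and each pair solved so both constraints bind.
canned tuna only: max(177/25, 2.3/0.9) = 7.08 servings → $7.79.
sunflower seeds only: max(177/45, 2.3/1.3) = 3.933 servings → $1.38.
orange only: max(177/55, 2.3/0.3) = 7.667 servings → $3.45.
canned tuna + sunflower seeds: intersection lies outside the first quadrant.
canned tuna + orange with both tight: 1.748 servings and 2.424 servings → $3.01.
sunflower seeds + orange with both tight: 1.266 servings and 2.183 servings → $1.43.
Cheapest feasible corner: $1.38.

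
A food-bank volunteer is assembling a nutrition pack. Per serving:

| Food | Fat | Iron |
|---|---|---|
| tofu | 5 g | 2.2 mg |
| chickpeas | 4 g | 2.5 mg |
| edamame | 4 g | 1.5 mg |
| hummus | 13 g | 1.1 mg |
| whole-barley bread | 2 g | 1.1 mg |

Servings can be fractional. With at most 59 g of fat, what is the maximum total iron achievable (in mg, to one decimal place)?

Iron per g fat: chickpeas 0.625, whole-barley bread 0.55, tofu 0.44, edamame 0.375, hummus 0.08462.
With no serving limits, spend the whole fat allowance on chickpeas: 59 g / 4 g × 2.5 mg = 36.9 mg.

36.9 mg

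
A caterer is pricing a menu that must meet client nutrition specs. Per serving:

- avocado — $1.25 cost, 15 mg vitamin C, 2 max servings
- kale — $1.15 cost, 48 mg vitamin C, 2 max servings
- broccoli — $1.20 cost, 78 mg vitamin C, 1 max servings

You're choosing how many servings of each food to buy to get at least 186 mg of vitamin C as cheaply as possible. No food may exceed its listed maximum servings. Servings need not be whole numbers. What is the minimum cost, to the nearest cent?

$4.50

Cost per mg of vitamin C: broccoli $0.0154, kale $0.0240, avocado $0.0833.
Take 1 serving of broccoli: +78.0 mg vitamin C for $1.20 (total $1.20, still need 108.0 mg).
Take 2 servings of kale: +96.0 mg vitamin C for $2.30 (total $3.50, still need 12.0 mg).
Take 0.8 servings of avocado: +12.0 mg vitamin C for $1.00 (total $4.50, still need 0.0 mg).
Filling from the cheapest source first is optimal under one linear minimum: $4.50.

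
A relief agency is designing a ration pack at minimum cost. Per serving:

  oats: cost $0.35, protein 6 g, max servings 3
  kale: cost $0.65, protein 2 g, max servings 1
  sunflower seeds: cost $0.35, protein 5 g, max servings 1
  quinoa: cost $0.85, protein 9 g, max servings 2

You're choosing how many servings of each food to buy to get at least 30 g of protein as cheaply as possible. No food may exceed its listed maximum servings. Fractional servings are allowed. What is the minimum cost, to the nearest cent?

$2.06

Cost per g of protein: oats $0.0583, sunflower seeds $0.0700, quinoa $0.0944, kale $0.3250.
Take 3 servings of oats: +18.0 g protein for $1.05 (total $1.05, still need 12.0 g).
Take 1 serving of sunflower seeds: +5.0 g protein for $0.35 (total $1.40, still need 7.0 g).
Take 0.7778 servings of quinoa: +7.0 g protein for $0.66 (total $2.06, still need 0.0 g).
Filling from the cheapest source first is optimal under one linear minimum: $2.06.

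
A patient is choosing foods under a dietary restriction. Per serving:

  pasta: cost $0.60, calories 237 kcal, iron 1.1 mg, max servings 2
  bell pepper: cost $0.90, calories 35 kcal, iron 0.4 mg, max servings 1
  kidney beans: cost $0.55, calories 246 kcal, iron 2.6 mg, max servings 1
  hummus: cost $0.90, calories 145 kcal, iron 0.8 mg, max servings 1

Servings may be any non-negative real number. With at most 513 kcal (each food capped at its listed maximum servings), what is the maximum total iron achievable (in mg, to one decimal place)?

Iron per kcal: bell pepper 0.01143, kidney beans 0.01057, hummus 0.005517, pasta 0.004641.
Take 1 serving of bell pepper: uses 35 kcal, +0.4 mg iron (running total 0.4 mg).
Take 1 serving of kidney beans: uses 246 kcal, +2.6 mg iron (running total 3.0 mg).
Take 1 serving of hummus: uses 145 kcal, +0.8 mg iron (running total 3.8 mg).
Take 0.3671 servings of pasta: uses 87 kcal, +0.4 mg iron (running total 4.2 mg).
Filling greedily by iron-per-kcal is optimal for one linear limit, giving 4.2 mg.

4.2 mg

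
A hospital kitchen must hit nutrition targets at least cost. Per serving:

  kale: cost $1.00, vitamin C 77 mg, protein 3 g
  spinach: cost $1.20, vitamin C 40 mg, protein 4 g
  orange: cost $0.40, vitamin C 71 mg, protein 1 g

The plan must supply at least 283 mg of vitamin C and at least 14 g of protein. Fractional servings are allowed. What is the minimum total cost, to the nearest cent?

kale only: max(283/77, 14/3) = 4.667 servings → $4.67.
spinach only: max(283/40, 14/4) = 7.075 servings → $8.49.
orange only: max(283/71, 14/1) = 14 servings → $5.60.
kale + spinach with both tight: 3.043 servings and 1.218 servings → $4.50.
kale + orange: the both-tight solution has a negative serving — not a feasible corner.
spinach + orange with both tight: 2.914 servings and 2.344 servings → $4.43.
Cheapest feasible corner: $4.43.

$4.43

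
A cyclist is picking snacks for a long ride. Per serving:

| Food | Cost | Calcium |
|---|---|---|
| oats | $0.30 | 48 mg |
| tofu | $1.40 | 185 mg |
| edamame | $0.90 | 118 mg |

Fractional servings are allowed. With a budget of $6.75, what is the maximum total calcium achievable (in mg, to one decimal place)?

Calcium per dollar: oats 160, tofu 132.1, edamame 131.1.
With no serving limits, spend the whole cost allowance on oats: $6.75 / $0.30 × 48 mg = 1080.0 mg.

1080.0 mg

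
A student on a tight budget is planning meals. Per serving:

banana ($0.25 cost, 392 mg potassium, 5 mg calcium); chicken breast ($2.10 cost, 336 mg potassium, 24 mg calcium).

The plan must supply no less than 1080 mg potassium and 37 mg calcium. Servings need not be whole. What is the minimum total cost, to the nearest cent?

$1.85

banana only: max(1080/392, 37/5) = 7.4 servings → $1.85.
chicken breast only: max(1080/336, 37/24) = 3.214 servings → $6.75.
banana + chicken breast with both tight: 1.745 servings and 1.178 servings → $2.91.
So the least-cost plan costs $1.85.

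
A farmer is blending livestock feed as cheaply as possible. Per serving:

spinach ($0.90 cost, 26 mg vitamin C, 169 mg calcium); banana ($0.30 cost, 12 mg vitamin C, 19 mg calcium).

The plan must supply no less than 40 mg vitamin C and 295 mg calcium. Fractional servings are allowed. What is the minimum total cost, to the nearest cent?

At the optimum either one food covers both requirements or two foods hit both targets exactly; no other combination can be cheaper.
spinach only: max(40/26, 295/169) = 1.746 servings → $1.57.
banana only: max(40/12, 295/19) = 15.53 servings → $4.66.
spinach + banana with both targets exact would need a negative amount; discard.
Cheapest feasible corner: $1.57.

$1.57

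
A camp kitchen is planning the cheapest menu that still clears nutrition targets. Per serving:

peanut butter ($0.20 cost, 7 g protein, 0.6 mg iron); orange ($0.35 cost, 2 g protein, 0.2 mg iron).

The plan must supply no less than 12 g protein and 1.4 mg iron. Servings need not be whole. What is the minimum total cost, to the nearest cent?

peanut butter only: max(12/7, 1.4/0.6) = 2.333 servings → $0.47.
orange only: max(12/2, 1.4/0.2) = 7 servings → $2.45.
peanut butter + orange: intersection lies outside the first quadrant.
Cheapest feasible corner: $0.47.

$0.47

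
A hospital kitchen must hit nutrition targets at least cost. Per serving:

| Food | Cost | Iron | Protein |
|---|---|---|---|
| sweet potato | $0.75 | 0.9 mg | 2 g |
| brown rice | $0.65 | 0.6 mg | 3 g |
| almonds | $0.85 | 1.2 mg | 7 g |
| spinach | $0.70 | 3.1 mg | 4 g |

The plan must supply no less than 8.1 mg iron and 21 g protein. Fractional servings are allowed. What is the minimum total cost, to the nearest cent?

$2.95

This is a tiny linear program; its minimum lies at a vertex of the feasible set. List the vertices and price them.
sweet potato only: max(8.1/0.9, 21/2) = 10.5 servings → $7.88.
brown rice only: max(8.1/0.6, 21/3) = 13.5 servings → $8.78.
almonds only: max(8.1/1.2, 21/7) = 6.75 servings → $5.74.
spinach only: max(8.1/3.1, 21/4) = 5.25 servings → $3.67.
sweet potato + brown rice with both tight: 7.8 servings and 1.8 servings → $7.02.
sweet potato + almonds with both tight: 8.077 servings and 0.6923 servings → $6.65.
sweet potato + spinach with both targets exact would need a negative amount; discard.
brown rice + almonds with both targets exact would need a negative amount; discard.
brown rice + spinach with both tight: 4.739 servings and 1.696 servings → $4.27.
almonds + spinach with both tight: 1.935 servings and 1.864 servings → $2.95.
Cheapest feasible corner: $2.95.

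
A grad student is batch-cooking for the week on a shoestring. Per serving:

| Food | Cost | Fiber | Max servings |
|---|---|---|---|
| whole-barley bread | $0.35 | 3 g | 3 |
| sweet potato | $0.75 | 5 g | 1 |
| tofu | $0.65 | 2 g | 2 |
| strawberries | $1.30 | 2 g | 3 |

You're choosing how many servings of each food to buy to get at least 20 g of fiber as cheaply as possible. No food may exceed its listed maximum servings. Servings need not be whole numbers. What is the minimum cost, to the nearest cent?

$4.40

Cost per g of fiber: whole-barley bread $0.1167, sweet potato $0.1500, tofu $0.3250, strawberries $0.6500.
Take 3 servings of whole-barley bread: +9.0 g fiber for $1.05 (total $1.05, still need 11.0 g).
Take 1 serving of sweet potato: +5.0 g fiber for $0.75 (total $1.80, still need 6.0 g).
Take 2 servings of tofu: +4.0 g fiber for $1.30 (total $3.10, still need 2.0 g).
Take 1 serving of strawberries: +2.0 g fiber for $1.30 (total $4.40, still need 0.0 g).
Filling from the cheapest source first is optimal under one linear minimum: $4.40.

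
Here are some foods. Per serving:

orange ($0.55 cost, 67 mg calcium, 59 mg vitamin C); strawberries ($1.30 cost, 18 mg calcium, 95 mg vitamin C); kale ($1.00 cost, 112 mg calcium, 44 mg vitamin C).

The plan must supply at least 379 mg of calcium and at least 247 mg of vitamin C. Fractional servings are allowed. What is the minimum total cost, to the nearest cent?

$3.11

With two linear requirements the optimum uses one or two foods; enumerate the corners.
orange only: max(379/67, 247/59) = 5.657 servings → $3.11.
strawberries only: max(379/18, 247/95) = 21.06 servings → $27.37.
kale only: max(379/112, 247/44) = 5.614 servings → $5.61.
orange + strawberries: the both-tight solution has a negative serving — not a feasible corner.
orange + kale with both tight: 3.002 servings and 1.588 servings → $3.24.
strawberries + kale with both tight: 1.116 servings and 3.205 servings → $4.66.
So the least-cost plan costs $3.11.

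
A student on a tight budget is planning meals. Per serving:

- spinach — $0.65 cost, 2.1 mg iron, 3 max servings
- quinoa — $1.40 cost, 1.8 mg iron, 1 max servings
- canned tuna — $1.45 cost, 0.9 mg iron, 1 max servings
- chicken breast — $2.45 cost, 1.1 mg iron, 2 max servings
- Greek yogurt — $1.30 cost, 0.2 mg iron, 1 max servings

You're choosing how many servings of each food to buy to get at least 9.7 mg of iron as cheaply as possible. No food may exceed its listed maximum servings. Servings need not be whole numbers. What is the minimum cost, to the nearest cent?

$6.36

Cost per mg of iron: spinach $0.3095, quinoa $0.7778, canned tuna $1.6111, chicken breast $2.2273, Greek yogurt $6.5000.
Take 3 servings of spinach: +6.3 mg iron for $1.95 (total $1.95, still need 3.4 mg).
Take 1 serving of quinoa: +1.8 mg iron for $1.40 (total $3.35, still need 1.6 mg).
Take 1 serving of canned tuna: +0.9 mg iron for $1.45 (total $4.80, still need 0.7 mg).
Take 0.6364 servings of chicken breast: +0.7 mg iron for $1.56 (total $6.36, still need 0.0 mg).
Greedy by cheapest-per-mg is optimal for a single linear constraint, so the minimum cost is $6.36.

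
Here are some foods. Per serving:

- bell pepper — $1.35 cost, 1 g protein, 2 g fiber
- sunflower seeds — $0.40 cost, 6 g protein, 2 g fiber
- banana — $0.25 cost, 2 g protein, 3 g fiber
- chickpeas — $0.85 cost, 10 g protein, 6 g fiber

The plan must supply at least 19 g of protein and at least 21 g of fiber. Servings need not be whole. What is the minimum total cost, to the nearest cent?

For a min-cost LP with two ≥-constraints, a basic feasible solution has at most two positive variables.
bell pepper only: max(19/1, 21/2) = 19 servings → $25.65.
sunflower seeds only: max(19/6, 21/2) = 10.5 servings → $4.20.
banana only: max(19/2, 21/3) = 9.5 servings → $2.38.
chickpeas only: max(19/10, 21/6) = 3.5 servings → $2.98.
bell pepper + sunflower seeds with both tight: 8.8 servings and 1.7 servings → $12.56.
bell pepper + banana: intersection lies outside the first quadrant.
bell pepper + chickpeas with both tight: 6.857 servings and 1.214 servings → $10.29.
sunflower seeds + banana with both tight: 1.071 servings and 6.286 servings → $2.00.
sunflower seeds + chickpeas with both targets exact would need a negative amount; discard.
banana + chickpeas with both tight: 5.333 servings and 0.8333 servings → $2.04.
The minimum over all feasible corners is $2.00.

$2.00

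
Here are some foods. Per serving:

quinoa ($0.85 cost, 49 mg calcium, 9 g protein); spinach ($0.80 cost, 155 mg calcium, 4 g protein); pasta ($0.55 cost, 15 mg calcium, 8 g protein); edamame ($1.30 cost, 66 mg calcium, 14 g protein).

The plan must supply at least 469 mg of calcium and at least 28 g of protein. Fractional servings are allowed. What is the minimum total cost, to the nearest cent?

$3.41

A basic optimal solution has at most two foods positive. Try each food alone and each pair with both targets met exactly.
quinoa only: max(469/49, 28/9) = 9.571 servings → $8.14.
spinach only: max(469/155, 28/4) = 7 servings → $5.60.
pasta only: max(469/15, 28/8) = 31.27 servings → $17.20.
edamame only: max(469/66, 28/14) = 7.106 servings → $9.24.
quinoa + spinach with both tight: 2.055 servings and 2.376 servings → $3.65.
quinoa + pasta: intersection lies outside the first quadrant.
quinoa + edamame: the both-tight solution has a negative serving — not a feasible corner.
spinach + pasta with both tight: 2.824 servings and 2.088 servings → $3.41.
spinach + edamame with both tight: 2.475 servings and 1.293 servings → $3.66.
pasta + edamame: the both-tight solution has a negative serving — not a feasible corner.
The minimum over all feasible corners is $3.41.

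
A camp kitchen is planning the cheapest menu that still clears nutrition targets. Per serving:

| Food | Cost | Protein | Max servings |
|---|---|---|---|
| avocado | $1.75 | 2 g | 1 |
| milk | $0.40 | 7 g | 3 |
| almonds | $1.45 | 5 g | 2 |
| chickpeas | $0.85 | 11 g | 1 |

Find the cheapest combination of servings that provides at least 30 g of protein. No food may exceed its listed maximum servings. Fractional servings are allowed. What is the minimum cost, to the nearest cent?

$1.90

Cost per g of protein: milk $0.0571, chickpeas $0.0773, almonds $0.2900, avocado $0.8750.
Take 3 servings of milk: +21.0 g protein for $1.20 (total $1.20, still need 9.0 g).
Take 0.8182 servings of chickpeas: +9.0 g protein for $0.70 (total $1.90, still need 0.0 g).
Greedy by cheapest-per-g is optimal for a single linear constraint, so the minimum cost is $1.90.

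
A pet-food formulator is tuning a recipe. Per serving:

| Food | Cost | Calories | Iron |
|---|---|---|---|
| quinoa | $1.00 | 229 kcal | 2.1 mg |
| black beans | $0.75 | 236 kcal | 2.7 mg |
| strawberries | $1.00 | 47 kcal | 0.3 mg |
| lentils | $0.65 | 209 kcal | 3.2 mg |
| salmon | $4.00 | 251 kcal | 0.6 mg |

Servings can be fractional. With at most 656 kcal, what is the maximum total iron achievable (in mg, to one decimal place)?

10.0 mg

Iron per kcal: lentils 0.01531, black beans 0.01144, quinoa 0.00917, strawberries 0.006383, salmon 0.00239.
With no serving limits, spend the whole calories allowance on lentils: 656 kcal / 209 kcal × 3.2 mg = 10.0 mg.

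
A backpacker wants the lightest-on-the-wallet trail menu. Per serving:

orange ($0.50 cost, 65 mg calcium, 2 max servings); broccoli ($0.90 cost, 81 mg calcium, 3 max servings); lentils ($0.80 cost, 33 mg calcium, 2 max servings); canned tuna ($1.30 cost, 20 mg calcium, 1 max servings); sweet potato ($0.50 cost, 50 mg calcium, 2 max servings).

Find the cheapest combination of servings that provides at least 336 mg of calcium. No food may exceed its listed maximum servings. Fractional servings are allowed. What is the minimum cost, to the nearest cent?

$3.18

Cost per mg of calcium: orange $0.0077, sweet potato $0.0100, broccoli $0.0111, lentils $0.0242, canned tuna $0.0650.
Take 2 servings of orange: +130.0 mg calcium for $1.00 (total $1.00, still need 206.0 mg).
Take 2 servings of sweet potato: +100.0 mg calcium for $1.00 (total $2.00, still need 106.0 mg).
Take 1.309 servings of broccoli: +106.0 mg calcium for $1.18 (total $3.18, still need 0.0 mg).
Greedy by cheapest-per-mg is optimal for a single linear constraint, so the minimum cost is $3.18.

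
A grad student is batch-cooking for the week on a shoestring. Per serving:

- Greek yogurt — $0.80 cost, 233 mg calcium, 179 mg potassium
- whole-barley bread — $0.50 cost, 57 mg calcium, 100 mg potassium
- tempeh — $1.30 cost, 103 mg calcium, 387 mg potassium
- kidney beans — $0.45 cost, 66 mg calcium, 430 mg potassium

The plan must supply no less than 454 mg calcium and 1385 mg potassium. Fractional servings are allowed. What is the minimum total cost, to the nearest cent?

The cheapest plan sits at a corner of the feasible region — with two constraints it uses at most two foods.
Greek yogurt only: max(454/233, 1385/179) = 7.737 servings → $6.19.
whole-barley bread only: max(454/57, 1385/100) = 13.85 servings → $6.92.
tempeh only: max(454/103, 1385/387) = 4.408 servings → $5.73.
kidney beans only: max(454/66, 1385/430) = 6.879 servings → $3.10.
Greek yogurt + whole-barley bread: intersection lies outside the first quadrant.
Greek yogurt + tempeh with both tight: 0.4606 servings and 3.366 servings → $4.74.
Greek yogurt + kidney beans with both tight: 1.175 servings and 2.732 servings → $2.17.
whole-barley bread + tempeh with both tight: 2.81 servings and 2.853 servings → $5.11.
whole-barley bread + kidney beans with both tight: 5.796 servings and 1.873 servings → $3.74.
tempeh + kidney beans with both targets exact would need a negative amount; discard.
The minimum over all feasible corners is $2.17.

$2.17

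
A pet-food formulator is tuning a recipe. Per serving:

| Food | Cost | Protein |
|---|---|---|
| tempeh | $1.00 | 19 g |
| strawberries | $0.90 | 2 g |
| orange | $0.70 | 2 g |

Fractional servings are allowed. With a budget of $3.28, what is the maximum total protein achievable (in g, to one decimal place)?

62.3 g

Protein per dollar: tempeh 19, orange 2.857, strawberries 2.222.
With no serving limits, spend the whole cost allowance on tempeh: $3.28 / $1.00 × 19 g = 62.3 g.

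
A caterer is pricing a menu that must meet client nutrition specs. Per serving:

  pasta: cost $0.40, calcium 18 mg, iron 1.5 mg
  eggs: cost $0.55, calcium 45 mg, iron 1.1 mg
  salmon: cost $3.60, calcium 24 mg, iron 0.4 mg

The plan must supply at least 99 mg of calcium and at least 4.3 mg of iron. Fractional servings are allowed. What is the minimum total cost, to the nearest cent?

$1.53

At the optimum either one food covers both requirements or two foods hit both targets exactly; no other combination can be cheaper.
pasta only: max(99/18, 4.3/1.5) = 5.5 servings → $2.20.
eggs only: max(99/45, 4.3/1.1) = 3.909 servings → $2.15.
salmon only: max(99/24, 4.3/0.4) = 10.75 servings → $38.70.
pasta + eggs with both tight: 1.774 servings and 1.491 servings → $1.53.
pasta + salmon with both tight: 2.208 servings and 2.469 servings → $9.77.
eggs + salmon with both targets exact would need a negative amount; discard.
The minimum over all feasible corners is $1.53.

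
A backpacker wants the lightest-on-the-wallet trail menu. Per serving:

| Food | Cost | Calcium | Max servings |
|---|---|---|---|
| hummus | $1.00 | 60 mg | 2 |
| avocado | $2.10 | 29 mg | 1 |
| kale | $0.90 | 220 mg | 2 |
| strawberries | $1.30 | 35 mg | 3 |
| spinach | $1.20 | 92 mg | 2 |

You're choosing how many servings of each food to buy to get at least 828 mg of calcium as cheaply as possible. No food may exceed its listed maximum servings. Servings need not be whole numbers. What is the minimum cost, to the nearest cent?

Cost per mg of calcium: kale $0.0041, spinach $0.0130, hummus $0.0167, strawberries $0.0371, avocado $0.0724.
Take 2 servings of kale: +440.0 mg calcium for $1.80 (total $1.80, still need 388.0 mg).
Take 2 servings of spinach: +184.0 mg calcium for $2.40 (total $4.20, still need 204.0 mg).
Take 2 servings of hummus: +120.0 mg calcium for $2.00 (total $6.20, still need 84.0 mg).
Take 2.4 servings of strawberries: +84.0 mg calcium for $3.12 (total $9.32, still need 0.0 mg).
Filling from the cheapest source first is optimal under one linear minimum: $9.32.

$9.32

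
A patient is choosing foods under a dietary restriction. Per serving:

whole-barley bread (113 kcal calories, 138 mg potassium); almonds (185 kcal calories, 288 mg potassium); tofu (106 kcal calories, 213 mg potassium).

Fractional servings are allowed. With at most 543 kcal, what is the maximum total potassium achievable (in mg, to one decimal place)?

1091.1 mg

Potassium per kcal: tofu 2.009, almonds 1.557, whole-barley bread 1.221.
With no serving limits, spend the whole calories allowance on tofu: 543 kcal / 106 kcal × 213 mg = 1091.1 mg.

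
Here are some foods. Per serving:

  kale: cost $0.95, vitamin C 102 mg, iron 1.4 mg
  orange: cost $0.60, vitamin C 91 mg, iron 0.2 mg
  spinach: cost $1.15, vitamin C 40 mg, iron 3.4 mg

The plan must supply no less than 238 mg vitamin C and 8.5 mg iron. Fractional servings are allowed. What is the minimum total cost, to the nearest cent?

An LP optimum is at a vertex; with two nutrient constraints at most two foods are used. Check each candidate.
kale only: max(238/102, 8.5/1.4) = 6.071 servings → $5.77.
orange only: max(238/91, 8.5/0.2) = 42.5 servings → $25.50.
spinach only: max(238/40, 8.5/3.4) = 5.95 servings → $6.84.
kale + orange with both targets exact would need a negative amount; discard.
kale + spinach with both tight: 1.613 servings and 1.836 servings → $3.64.
orange + spinach with both tight: 1.557 servings and 2.408 servings → $3.70.
The minimum over all feasible corners is $3.64.

$3.64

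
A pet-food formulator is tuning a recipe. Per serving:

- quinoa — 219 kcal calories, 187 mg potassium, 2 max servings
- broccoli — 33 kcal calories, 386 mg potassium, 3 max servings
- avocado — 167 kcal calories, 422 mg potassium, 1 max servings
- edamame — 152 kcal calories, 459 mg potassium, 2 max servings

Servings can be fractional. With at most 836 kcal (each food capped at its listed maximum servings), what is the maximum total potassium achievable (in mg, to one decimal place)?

Potassium per kcal: broccoli 11.7, edamame 3.02, avocado 2.527, quinoa 0.8539.
Take 3 servings of broccoli: uses 99 kcal, +1158.0 mg potassium (running total 1158.0 mg).
Take 2 servings of edamame: uses 304 kcal, +918.0 mg potassium (running total 2076.0 mg).
Take 1 serving of avocado: uses 167 kcal, +422.0 mg potassium (running total 2498.0 mg).
Take 1.215 servings of quinoa: uses 266 kcal, +227.1 mg potassium (running total 2725.1 mg).
Greedy by best ratio exhausts the calories allowance optimally: 2725.1 mg.

2725.1 mg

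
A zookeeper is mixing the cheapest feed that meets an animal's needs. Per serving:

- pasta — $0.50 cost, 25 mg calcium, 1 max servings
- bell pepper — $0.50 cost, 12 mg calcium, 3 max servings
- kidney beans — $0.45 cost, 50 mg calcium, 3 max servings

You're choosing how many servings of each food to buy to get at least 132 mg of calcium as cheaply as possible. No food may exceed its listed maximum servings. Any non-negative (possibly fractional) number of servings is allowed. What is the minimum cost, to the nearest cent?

$1.19

Cost per mg of calcium: kidney beans $0.0090, pasta $0.0200, bell pepper $0.0417.
Take 2.64 servings of kidney beans: +132.0 mg calcium for $1.19 (total $1.19, still need 0.0 mg).
Greedy by cheapest-per-mg is optimal for a single linear constraint, so the minimum cost is $1.19.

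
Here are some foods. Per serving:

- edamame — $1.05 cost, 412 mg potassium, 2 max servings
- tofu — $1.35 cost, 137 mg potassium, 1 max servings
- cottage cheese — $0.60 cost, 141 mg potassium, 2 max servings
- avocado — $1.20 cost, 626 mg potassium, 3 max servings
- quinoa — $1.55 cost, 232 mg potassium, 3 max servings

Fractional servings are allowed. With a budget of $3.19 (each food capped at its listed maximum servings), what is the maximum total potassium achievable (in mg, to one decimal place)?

1664.1 mg

Potassium per dollar: avocado 521.7, edamame 392.4, cottage cheese 235, quinoa 149.7, tofu 101.5.
Take 2.658 servings of avocado: spends $3.19, +1664.1 mg potassium (running total 1664.1 mg).
Filling greedily by potassium-per-dollar is optimal for one linear limit, giving 1664.1 mg.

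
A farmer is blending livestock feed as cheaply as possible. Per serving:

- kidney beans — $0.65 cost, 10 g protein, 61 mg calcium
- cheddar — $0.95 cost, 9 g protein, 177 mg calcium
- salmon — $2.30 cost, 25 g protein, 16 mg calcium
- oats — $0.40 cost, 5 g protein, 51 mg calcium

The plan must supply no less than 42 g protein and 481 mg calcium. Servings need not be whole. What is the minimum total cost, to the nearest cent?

kidney beans only: max(42/10, 481/61) = 7.885 servings → $5.13.
cheddar only: max(42/9, 481/177) = 4.667 servings → $4.43.
salmon only: max(42/25, 481/16) = 30.06 servings → $69.14.
oats only: max(42/5, 481/51) = 9.431 servings → $3.77.
kidney beans + cheddar with both tight: 2.543 servings and 1.841 servings → $3.40.
kidney beans + salmon: the both-tight solution has a negative serving — not a feasible corner.
kidney beans + oats: intersection lies outside the first quadrant.
cheddar + salmon with both tight: 2.652 servings and 0.7253 servings → $4.19.
cheddar + oats with both tight: 0.6174 servings and 7.289 servings → $3.50.
salmon + oats: the both-tight solution has a negative serving — not a feasible corner.
The minimum over all feasible corners is $3.40.

$3.40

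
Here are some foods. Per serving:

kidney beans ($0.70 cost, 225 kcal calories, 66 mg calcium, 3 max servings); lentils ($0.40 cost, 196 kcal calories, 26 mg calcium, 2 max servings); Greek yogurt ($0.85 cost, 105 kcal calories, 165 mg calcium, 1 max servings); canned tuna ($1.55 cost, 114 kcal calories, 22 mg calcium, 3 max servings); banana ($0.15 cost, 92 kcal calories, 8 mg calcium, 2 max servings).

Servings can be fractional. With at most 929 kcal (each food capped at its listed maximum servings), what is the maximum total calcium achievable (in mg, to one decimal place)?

391.8 mg

Calcium per kcal: Greek yogurt 1.571, kidney beans 0.2933, canned tuna 0.193, lentils 0.1327, banana 0.08696.
Take 1 serving of Greek yogurt: uses 105 kcal, +165.0 mg calcium (running total 165.0 mg).
Take 3 servings of kidney beans: uses 675 kcal, +198.0 mg calcium (running total 363.0 mg).
Take 1.307 servings of canned tuna: uses 149 kcal, +28.8 mg calcium (running total 391.8 mg).
Filling greedily by calcium-per-kcal is optimal for one linear limit, giving 391.8 mg.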